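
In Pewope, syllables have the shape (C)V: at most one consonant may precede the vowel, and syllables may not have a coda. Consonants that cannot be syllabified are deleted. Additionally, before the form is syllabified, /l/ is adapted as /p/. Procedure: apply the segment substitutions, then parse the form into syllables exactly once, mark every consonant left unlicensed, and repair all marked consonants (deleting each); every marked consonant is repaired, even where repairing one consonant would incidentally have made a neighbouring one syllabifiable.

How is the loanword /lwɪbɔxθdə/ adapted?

wɪbɔdə

Substitution: /l/ → /p/, giving /pwɪbɔxθdə/.
Under (C)V, the unsyllabifiable consonants are /p/, /x/, /θ/ (no codas are permitted; onsets are limited to one consonant).
Deleting the stranded consonants removes /p/, /x/, /θ/.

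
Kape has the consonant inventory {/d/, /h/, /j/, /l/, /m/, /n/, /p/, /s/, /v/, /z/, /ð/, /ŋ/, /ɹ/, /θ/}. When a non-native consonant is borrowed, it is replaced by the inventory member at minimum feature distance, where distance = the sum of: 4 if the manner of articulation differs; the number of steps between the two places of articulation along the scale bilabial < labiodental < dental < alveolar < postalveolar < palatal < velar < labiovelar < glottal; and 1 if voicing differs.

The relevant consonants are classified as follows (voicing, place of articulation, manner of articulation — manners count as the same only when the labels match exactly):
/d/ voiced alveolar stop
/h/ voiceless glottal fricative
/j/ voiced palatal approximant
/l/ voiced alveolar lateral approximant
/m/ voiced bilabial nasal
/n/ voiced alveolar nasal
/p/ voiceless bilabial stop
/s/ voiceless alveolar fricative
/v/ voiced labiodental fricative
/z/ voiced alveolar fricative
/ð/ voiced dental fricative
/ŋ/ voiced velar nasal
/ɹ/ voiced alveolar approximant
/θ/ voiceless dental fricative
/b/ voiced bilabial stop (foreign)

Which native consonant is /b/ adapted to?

p

/p/ is closest: same manner (stop), place distance 0 (bilabial→bilabial), voicing differs (+1); total 1. Next closest is /d/ at distance 3.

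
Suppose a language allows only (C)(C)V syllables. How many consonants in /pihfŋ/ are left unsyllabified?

The consonants /h/, /f/, /ŋ/ cannot be parsed into a legal (C)(C)V syllable (no codas are permitted; onsets may contain at most 2 consonants).

3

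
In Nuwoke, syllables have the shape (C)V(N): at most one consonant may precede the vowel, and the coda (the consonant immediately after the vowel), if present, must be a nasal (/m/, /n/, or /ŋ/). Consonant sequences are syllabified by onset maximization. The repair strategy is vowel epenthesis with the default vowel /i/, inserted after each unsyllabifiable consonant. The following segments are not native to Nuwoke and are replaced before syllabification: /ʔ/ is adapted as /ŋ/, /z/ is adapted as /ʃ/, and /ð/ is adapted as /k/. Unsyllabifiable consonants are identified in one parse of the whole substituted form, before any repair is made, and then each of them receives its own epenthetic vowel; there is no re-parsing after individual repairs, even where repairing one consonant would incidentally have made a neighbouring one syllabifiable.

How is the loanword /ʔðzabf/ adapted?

Substitution: /ʔ/ → /ŋ/, /ð/ → /k/, /z/ → /ʃ/, giving /ŋkʃabf/.
Syllabifying with onset maximization leaves /ŋ/, /k/, /b/, /f/ stranded (only a nasal (/m/, /n/, or /ŋ/) is licensed in coda position; onsets are limited to one consonant).
Each unlicensed consonant becomes the onset of a new syllable: /ŋ/ → /ŋi/, /k/ → /ki/, /b/ → /bi/, /f/ → /fi/.

ŋikiʃabifi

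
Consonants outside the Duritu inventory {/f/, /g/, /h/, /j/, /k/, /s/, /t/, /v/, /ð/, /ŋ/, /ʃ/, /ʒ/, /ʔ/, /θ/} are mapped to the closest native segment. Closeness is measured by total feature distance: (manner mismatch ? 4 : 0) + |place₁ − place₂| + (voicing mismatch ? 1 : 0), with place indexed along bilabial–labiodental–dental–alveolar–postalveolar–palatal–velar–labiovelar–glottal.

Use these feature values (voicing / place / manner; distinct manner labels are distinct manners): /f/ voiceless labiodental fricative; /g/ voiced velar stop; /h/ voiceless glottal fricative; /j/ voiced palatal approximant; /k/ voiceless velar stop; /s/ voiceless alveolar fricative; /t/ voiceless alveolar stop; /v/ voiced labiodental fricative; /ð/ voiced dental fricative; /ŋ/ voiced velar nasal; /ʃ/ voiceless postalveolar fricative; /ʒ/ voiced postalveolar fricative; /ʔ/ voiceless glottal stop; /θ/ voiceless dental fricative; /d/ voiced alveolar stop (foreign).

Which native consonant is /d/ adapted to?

/t/ is closest: same manner (stop), place distance 0 (alveolar→alveolar), voicing differs (+1); total 1. Next closest is /g/ at distance 3.

t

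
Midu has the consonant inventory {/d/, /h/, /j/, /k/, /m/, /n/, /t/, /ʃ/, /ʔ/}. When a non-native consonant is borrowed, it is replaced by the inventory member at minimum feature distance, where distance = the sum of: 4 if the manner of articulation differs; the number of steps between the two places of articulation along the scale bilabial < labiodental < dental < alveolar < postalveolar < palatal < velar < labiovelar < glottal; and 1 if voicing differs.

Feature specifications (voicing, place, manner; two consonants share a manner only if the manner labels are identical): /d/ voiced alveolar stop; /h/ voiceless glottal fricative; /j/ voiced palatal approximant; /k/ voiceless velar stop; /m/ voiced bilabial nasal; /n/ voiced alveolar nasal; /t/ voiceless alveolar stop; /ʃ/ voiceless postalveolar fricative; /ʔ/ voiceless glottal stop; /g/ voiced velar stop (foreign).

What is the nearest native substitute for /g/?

k

/k/ is closest: same manner (stop), place distance 0 (velar→velar), voicing differs (+1); total 1. Next closest is /d/ at distance 3.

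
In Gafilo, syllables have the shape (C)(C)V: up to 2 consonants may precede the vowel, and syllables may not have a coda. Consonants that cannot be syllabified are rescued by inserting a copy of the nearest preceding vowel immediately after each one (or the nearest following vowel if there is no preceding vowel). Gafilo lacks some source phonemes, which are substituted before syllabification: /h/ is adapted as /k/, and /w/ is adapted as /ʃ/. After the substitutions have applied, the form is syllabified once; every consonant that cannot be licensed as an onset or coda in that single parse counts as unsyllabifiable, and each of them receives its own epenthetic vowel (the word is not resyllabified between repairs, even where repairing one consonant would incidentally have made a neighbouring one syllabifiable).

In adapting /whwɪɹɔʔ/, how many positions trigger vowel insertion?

2

After substitution the input is /ʃkʃɪɹɔʔ/.
The unsyllabifiable consonants are /ʃ/, /ʔ/; each receives one epenthetic vowel.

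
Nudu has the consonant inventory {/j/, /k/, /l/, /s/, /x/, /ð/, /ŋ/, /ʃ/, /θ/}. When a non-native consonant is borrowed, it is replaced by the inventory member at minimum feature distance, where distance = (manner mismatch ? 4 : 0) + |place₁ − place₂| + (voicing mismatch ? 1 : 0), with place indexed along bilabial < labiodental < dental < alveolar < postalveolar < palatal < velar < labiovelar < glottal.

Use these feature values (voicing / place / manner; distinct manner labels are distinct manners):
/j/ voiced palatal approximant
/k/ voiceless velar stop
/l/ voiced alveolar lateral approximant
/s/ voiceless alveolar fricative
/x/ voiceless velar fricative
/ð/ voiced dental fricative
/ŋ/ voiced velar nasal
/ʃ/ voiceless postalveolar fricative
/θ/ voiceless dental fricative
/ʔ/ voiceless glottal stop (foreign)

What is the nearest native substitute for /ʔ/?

k

/k/ is closest: same manner (stop), place distance 2 (glottal→velar), same voicing; total 2. Next closest is /x/ at distance 6.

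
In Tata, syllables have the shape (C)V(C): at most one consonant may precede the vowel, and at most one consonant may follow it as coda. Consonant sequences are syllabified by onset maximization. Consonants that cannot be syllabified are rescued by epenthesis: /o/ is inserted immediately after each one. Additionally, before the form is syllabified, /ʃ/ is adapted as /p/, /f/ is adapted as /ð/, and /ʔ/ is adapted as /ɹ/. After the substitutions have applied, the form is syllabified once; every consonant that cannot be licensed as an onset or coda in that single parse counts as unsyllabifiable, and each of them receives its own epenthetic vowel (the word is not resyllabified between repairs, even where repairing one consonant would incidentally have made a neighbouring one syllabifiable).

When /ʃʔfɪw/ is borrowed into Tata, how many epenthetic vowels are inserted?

2

After substitution the input is /pɹðɪw/.
The unsyllabifiable consonants are /p/, /ɹ/; each receives one epenthetic vowel.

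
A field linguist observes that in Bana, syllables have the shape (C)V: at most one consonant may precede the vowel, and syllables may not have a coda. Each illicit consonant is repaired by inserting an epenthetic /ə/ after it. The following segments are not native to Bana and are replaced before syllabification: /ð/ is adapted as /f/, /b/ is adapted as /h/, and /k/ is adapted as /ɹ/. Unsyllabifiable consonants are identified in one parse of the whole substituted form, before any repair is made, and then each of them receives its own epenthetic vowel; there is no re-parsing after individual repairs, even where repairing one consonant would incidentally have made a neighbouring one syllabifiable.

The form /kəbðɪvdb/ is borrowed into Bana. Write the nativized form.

Substitution: /k/ → /ɹ/, /b/ → /h/, /ð/ → /f/, giving /ɹəhfɪvdh/.
Syllabifying with onset maximization leaves /h/, /v/, /d/, /h/ stranded (no codas are permitted; onsets are limited to one consonant).
Each unlicensed consonant becomes the onset of a new syllable: /h/ → /hə/, /v/ → /və/, /d/ → /də/, /h/ → /hə/.

ɹəhəfɪvədəhə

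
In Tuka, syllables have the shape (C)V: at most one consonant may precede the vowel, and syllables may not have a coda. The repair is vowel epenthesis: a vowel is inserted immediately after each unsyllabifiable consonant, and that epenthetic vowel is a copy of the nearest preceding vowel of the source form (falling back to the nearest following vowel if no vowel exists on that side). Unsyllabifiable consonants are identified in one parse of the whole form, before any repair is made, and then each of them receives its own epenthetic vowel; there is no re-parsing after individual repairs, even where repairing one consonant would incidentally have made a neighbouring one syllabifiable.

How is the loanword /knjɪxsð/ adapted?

kɪnɪjɪxɪsɪðɪ

The consonants /k/, /n/, /x/, /s/, /ð/ cannot be parsed into a legal (C)V syllable (no codas are permitted; onsets are limited to one consonant).
Inserting the epenthetic vowel yields /k/ → /kɪ/, /n/ → /nɪ/, /x/ → /xɪ/, /s/ → /sɪ/, /ð/ → /ðɪ/.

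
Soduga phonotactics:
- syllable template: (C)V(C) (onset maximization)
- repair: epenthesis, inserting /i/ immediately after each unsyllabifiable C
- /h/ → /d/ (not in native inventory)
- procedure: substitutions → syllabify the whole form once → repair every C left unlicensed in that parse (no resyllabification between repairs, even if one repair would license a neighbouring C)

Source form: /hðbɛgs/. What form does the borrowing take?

Substitution: /h/ → /d/, giving /dðbɛgs/.
Under (C)V(C), the unsyllabifiable consonants are /d/, /ð/, /s/ (at most one coda consonant is licensed; onsets are limited to one consonant).
Inserting the epenthetic vowel yields /d/ → /di/, /ð/ → /ði/, /s/ → /si/.

diðibɛgsi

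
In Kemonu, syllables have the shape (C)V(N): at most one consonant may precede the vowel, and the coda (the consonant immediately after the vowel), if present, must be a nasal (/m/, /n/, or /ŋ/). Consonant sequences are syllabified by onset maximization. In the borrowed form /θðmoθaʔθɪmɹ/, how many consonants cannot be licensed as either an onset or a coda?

4

Under (C)V(N), the unsyllabifiable consonants are /θ/, /ð/, /ʔ/, /ɹ/ (only a nasal (/m/, /n/, or /ŋ/) is licensed in coda position; onsets are limited to one consonant).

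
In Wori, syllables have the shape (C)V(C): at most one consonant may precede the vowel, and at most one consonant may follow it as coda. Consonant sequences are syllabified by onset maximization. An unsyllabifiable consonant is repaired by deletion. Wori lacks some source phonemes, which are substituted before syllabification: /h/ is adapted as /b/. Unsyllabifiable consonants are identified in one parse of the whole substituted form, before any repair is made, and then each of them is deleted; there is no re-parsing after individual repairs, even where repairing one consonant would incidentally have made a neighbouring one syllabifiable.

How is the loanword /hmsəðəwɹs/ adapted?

səðəw

Substitution: /h/ → /b/, giving /bmsəðəwɹs/.
Under (C)V(C), the unsyllabifiable consonants are /b/, /m/, /ɹ/, /s/ (at most one coda consonant is licensed; onsets are limited to one consonant).
Deleting the stranded consonants removes /b/, /m/, /ɹ/, /s/.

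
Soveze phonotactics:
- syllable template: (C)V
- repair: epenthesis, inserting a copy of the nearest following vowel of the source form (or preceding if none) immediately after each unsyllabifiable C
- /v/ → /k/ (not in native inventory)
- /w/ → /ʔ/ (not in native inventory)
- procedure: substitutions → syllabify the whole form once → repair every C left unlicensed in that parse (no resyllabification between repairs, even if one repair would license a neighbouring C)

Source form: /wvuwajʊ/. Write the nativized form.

ʔukuʔajʊ

Substitution: /w/ → /ʔ/, /v/ → /k/, giving /ʔkuʔajʊ/.
Syllabifying with onset maximization leaves /ʔ/ stranded (no codas are permitted; onsets are limited to one consonant).
Inserting the epenthetic vowel yields /ʔ/ → /ʔu/.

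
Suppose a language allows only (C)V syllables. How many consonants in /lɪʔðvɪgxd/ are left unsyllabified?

5

Syllabifying with onset maximization leaves /ʔ/, /ð/, /g/, /x/, /d/ stranded (no codas are permitted; onsets are limited to one consonant).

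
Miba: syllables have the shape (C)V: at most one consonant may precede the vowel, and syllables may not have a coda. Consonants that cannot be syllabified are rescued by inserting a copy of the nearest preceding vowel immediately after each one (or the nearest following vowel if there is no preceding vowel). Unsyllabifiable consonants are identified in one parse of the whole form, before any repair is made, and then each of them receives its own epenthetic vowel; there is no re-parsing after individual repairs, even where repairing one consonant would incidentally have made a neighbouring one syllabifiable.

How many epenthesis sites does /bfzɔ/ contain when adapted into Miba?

The unsyllabifiable consonants are /b/, /f/; each receives one epenthetic vowel.

2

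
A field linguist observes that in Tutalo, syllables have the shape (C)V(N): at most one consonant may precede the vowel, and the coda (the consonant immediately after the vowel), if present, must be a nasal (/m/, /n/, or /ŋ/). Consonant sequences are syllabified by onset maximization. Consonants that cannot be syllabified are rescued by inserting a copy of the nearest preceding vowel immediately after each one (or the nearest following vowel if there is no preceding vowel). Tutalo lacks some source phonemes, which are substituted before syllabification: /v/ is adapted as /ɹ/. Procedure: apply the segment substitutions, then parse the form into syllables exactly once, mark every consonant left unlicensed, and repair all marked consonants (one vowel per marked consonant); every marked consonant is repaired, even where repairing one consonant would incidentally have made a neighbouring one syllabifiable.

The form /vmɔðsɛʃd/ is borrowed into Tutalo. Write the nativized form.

Substitution: /v/ → /ɹ/, giving /ɹmɔðsɛʃd/.
The consonants /ɹ/, /ð/, /ʃ/, /d/ cannot be parsed into a legal (C)V(N) syllable (only a nasal (/m/, /n/, or /ŋ/) is licensed in coda position; onsets are limited to one consonant).
Epenthesis after each stranded consonant: /ɹ/ → /ɹɔ/, /ð/ → /ðɔ/, /ʃ/ → /ʃɛ/, /d/ → /dɛ/.

ɹɔmɔðɔsɛʃɛdɛ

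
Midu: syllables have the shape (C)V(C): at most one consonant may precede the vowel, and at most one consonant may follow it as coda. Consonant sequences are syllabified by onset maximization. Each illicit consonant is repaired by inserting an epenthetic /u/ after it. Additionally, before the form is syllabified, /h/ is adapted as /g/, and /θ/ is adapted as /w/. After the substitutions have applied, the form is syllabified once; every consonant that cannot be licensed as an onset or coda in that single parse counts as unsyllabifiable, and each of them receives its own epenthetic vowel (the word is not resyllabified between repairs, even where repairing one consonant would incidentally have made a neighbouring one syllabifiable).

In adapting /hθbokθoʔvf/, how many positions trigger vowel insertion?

After substitution the input is /gwbokwoʔvf/.
The unsyllabifiable consonants are /g/, /w/, /v/, /f/; each receives one epenthetic vowel.

4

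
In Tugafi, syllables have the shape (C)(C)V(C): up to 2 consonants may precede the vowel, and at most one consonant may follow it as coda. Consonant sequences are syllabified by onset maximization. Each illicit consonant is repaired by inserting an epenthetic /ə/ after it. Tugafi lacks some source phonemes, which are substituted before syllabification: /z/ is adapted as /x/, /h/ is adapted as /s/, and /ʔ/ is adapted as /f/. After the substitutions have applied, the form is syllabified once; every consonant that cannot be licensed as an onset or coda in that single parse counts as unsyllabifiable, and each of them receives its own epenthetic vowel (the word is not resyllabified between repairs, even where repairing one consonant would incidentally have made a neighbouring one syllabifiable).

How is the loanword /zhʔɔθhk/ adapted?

Substitution: /z/ → /x/, /h/ → /s/, /ʔ/ → /f/, giving /xsfɔθsk/.
Syllabifying with onset maximization leaves /x/, /s/, /k/ stranded (at most one coda consonant is licensed; onsets may contain at most 2 consonants).
Epenthesis after each stranded consonant: /x/ → /xə/, /s/ → /sə/, /k/ → /kə/.

xəsfɔθsəkə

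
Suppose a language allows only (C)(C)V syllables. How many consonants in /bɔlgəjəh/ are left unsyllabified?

Under (C)(C)V, the unsyllabifiable consonants are /h/ (no codas are permitted; onsets may contain at most 2 consonants).

1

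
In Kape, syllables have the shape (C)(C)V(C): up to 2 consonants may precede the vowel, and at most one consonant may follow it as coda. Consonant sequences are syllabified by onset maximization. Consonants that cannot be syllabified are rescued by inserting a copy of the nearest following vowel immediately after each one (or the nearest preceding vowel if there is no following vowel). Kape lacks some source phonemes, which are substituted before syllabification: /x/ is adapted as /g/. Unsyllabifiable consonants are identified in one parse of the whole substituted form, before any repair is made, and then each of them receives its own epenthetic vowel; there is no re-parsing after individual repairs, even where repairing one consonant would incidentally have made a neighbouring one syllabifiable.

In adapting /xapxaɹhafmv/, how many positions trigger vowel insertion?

After substitution the input is /gapgaɹhafmv/.
The unsyllabifiable consonants are /m/, /v/; each receives one epenthetic vowel.

2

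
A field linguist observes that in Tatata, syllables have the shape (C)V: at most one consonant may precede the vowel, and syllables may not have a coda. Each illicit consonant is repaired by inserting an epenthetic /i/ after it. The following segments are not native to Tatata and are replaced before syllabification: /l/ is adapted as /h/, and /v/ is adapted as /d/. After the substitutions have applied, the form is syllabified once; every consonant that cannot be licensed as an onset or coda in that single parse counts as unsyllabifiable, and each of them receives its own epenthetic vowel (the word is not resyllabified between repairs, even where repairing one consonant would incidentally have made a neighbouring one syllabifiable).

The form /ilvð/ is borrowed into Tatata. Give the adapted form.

Substitution: /l/ → /h/, /v/ → /d/, giving /ihdð/.
Under (C)V, the unsyllabifiable consonants are /h/, /d/, /ð/ (no codas are permitted; onsets are limited to one consonant).
Epenthesis after each stranded consonant: /h/ → /hi/, /d/ → /di/, /ð/ → /ði/.

ihidiði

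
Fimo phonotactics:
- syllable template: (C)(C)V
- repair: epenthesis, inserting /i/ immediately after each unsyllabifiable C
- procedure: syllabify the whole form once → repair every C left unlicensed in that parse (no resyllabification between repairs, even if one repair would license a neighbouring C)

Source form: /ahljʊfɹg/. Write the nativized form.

Syllabifying with onset maximization leaves /h/, /f/, /ɹ/, /g/ stranded (no codas are permitted; onsets may contain at most 2 consonants).
Each unlicensed consonant becomes the onset of a new syllable: /h/ → /hi/, /f/ → /fi/, /ɹ/ → /ɹi/, /g/ → /gi/.

ahiljʊfiɹigi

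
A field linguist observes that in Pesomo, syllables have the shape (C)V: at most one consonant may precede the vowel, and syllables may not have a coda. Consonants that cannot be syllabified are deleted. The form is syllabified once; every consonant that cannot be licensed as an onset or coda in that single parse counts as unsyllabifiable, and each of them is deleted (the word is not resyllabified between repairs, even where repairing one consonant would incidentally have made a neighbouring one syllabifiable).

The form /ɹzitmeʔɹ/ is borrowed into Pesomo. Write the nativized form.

zime

The consonants /ɹ/, /t/, /ʔ/, /ɹ/ cannot be parsed into a legal (C)V syllable (no codas are permitted; onsets are limited to one consonant).
Each unlicensed consonant is deleted: /ɹ/, /t/, /ʔ/, /ɹ/.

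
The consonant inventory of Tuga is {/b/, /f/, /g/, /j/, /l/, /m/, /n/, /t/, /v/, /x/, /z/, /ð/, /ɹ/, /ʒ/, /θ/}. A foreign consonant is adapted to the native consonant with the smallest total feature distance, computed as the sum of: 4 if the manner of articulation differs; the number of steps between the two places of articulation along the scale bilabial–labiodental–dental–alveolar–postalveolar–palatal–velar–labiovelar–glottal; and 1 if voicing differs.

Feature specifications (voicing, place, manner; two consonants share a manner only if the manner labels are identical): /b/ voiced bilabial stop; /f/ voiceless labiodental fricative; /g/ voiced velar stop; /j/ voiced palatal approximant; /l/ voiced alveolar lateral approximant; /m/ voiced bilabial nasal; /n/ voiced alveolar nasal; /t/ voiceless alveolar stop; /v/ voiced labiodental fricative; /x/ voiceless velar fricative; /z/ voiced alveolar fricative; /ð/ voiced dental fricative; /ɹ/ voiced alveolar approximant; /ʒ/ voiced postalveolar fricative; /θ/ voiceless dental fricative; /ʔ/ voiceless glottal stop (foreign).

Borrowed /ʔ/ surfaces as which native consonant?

g

/g/ is closest: same manner (stop), place distance 2 (glottal→velar), voicing differs (+1); total 3. Next closest is /t/ at distance 5.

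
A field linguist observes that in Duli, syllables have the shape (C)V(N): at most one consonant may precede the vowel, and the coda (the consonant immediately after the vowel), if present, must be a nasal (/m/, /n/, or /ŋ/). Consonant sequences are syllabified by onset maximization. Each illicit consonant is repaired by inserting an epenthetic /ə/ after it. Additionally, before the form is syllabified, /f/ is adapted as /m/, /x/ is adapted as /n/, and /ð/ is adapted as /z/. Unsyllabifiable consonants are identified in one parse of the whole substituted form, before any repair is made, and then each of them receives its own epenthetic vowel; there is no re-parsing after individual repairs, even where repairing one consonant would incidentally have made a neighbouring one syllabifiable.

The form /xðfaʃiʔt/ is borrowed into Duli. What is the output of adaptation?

nəzəmaʃiʔətə

Substitution: /x/ → /n/, /ð/ → /z/, /f/ → /m/, giving /nzmaʃiʔt/.
The consonants /n/, /z/, /ʔ/, /t/ cannot be parsed into a legal (C)V(N) syllable (only a nasal (/m/, /n/, or /ŋ/) is licensed in coda position; onsets are limited to one consonant).
Inserting the epenthetic vowel yields /n/ → /nə/, /z/ → /zə/, /ʔ/ → /ʔə/, /t/ → /tə/.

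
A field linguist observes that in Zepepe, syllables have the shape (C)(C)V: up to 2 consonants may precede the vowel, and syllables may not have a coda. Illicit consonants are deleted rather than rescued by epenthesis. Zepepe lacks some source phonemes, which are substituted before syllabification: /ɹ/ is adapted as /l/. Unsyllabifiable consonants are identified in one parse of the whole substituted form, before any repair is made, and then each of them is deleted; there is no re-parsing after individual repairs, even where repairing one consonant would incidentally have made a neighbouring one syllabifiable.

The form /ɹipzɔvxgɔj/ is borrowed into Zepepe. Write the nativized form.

Substitution: /ɹ/ → /l/, giving /lipzɔvxgɔj/.
The consonants /v/, /j/ cannot be parsed into a legal (C)(C)V syllable (no codas are permitted; onsets may contain at most 2 consonants).
Deleting the stranded consonants removes /v/, /j/.

lipzɔxgɔ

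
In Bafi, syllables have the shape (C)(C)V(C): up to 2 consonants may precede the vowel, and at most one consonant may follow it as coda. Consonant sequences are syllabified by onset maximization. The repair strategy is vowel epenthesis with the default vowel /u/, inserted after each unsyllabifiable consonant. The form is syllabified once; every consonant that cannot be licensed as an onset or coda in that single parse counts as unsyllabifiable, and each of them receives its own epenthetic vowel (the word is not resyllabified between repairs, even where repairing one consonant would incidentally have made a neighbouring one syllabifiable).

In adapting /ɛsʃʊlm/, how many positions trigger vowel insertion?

1

The unsyllabifiable consonants are /m/; each receives one epenthetic vowel.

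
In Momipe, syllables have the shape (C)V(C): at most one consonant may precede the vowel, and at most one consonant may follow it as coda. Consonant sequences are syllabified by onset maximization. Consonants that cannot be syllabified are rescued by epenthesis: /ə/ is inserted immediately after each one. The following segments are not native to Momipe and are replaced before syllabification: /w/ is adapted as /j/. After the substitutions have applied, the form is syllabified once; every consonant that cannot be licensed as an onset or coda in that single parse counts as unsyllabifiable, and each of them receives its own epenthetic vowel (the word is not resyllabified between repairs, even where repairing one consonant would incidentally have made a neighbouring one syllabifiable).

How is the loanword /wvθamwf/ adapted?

Substitution: /w/ → /j/, giving /jvθamjf/.
The consonants /j/, /v/, /j/, /f/ cannot be parsed into a legal (C)V(C) syllable (at most one coda consonant is licensed; onsets are limited to one consonant).
Epenthesis after each stranded consonant: /j/ → /jə/, /v/ → /və/, /j/ → /jə/, /f/ → /fə/.

jəvəθamjəfə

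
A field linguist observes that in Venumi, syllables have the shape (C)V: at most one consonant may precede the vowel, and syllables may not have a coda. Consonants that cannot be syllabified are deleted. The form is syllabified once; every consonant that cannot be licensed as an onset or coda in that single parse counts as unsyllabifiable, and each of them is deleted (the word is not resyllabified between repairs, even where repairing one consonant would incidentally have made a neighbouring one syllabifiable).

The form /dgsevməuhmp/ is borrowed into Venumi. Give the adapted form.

seməu

Under (C)V, the unsyllabifiable consonants are /d/, /g/, /v/, /h/, /m/, /p/ (no codas are permitted; onsets are limited to one consonant).
Deleting the stranded consonants removes /d/, /g/, /v/, /h/, /m/, /p/.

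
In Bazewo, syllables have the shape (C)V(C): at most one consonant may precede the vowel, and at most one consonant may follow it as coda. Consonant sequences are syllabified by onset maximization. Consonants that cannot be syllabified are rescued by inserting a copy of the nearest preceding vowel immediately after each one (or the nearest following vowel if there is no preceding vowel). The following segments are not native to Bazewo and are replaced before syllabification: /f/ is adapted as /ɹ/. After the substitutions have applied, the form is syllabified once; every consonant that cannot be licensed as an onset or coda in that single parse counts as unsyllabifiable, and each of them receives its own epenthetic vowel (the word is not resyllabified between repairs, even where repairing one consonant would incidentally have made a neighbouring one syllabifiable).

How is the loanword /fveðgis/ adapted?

Substitution: /f/ → /ɹ/, giving /ɹveðgis/.
Under (C)V(C), the unsyllabifiable consonants are /ɹ/ (at most one coda consonant is licensed; onsets are limited to one consonant).
Epenthesis after each stranded consonant: /ɹ/ → /ɹe/.

ɹeveðgis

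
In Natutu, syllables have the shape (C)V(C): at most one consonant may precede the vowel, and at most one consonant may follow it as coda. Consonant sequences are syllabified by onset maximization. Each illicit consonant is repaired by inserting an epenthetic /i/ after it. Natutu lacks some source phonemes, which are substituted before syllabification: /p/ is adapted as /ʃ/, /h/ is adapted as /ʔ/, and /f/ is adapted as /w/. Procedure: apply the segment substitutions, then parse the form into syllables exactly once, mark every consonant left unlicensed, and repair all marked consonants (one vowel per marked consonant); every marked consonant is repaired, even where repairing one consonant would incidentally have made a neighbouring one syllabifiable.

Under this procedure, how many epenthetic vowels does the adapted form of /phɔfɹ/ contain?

After substitution the input is /ʃʔɔwɹ/.
The unsyllabifiable consonants are /ʃ/, /ɹ/; each receives one epenthetic vowel.

2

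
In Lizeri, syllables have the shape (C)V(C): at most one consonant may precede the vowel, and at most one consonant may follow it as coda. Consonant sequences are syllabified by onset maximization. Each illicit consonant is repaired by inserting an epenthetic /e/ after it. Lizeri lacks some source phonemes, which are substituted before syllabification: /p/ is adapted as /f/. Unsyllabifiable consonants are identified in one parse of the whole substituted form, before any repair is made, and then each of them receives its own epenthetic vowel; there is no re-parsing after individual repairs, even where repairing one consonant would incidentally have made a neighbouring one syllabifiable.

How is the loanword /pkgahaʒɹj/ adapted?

Substitution: /p/ → /f/, giving /fkgahaʒɹj/.
The consonants /f/, /k/, /ɹ/, /j/ cannot be parsed into a legal (C)V(C) syllable (at most one coda consonant is licensed; onsets are limited to one consonant).
Epenthesis after each stranded consonant: /f/ → /fe/, /k/ → /ke/, /ɹ/ → /ɹe/, /j/ → /je/.

fekegahaʒɹeje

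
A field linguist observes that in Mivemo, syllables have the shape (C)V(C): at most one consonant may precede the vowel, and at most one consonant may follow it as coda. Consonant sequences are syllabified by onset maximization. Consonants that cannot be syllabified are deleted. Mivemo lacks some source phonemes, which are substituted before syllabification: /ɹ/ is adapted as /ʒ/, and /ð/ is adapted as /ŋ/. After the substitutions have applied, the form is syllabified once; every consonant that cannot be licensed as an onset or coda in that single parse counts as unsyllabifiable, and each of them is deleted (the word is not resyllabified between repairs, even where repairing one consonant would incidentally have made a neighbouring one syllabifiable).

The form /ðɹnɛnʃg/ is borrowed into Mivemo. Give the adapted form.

Substitution: /ð/ → /ŋ/, /ɹ/ → /ʒ/, giving /ŋʒnɛnʃg/.
The consonants /ŋ/, /ʒ/, /ʃ/, /g/ cannot be parsed into a legal (C)V(C) syllable (at most one coda consonant is licensed; onsets are limited to one consonant).
Each unlicensed consonant is deleted: /ŋ/, /ʒ/, /ʃ/, /g/.

nɛn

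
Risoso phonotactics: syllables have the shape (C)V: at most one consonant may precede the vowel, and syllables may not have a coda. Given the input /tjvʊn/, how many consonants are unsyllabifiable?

3

The consonants /t/, /j/, /n/ cannot be parsed into a legal (C)V syllable (no codas are permitted; onsets are limited to one consonant).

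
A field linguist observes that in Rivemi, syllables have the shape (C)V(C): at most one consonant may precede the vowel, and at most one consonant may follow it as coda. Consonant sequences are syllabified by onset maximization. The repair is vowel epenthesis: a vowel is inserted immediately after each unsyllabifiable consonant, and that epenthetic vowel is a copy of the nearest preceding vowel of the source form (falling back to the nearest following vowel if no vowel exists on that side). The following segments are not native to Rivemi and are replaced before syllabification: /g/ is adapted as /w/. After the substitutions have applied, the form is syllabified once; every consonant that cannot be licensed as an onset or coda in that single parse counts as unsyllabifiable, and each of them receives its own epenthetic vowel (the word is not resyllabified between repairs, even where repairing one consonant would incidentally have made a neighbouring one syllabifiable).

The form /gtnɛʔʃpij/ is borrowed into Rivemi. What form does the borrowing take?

wɛtɛnɛʔʃɛpij

Substitution: /g/ → /w/, giving /wtnɛʔʃpij/.
Syllabifying with onset maximization leaves /w/, /t/, /ʃ/ stranded (at most one coda consonant is licensed; onsets are limited to one consonant).
Epenthesis after each stranded consonant: /w/ → /wɛ/, /t/ → /tɛ/, /ʃ/ → /ʃɛ/.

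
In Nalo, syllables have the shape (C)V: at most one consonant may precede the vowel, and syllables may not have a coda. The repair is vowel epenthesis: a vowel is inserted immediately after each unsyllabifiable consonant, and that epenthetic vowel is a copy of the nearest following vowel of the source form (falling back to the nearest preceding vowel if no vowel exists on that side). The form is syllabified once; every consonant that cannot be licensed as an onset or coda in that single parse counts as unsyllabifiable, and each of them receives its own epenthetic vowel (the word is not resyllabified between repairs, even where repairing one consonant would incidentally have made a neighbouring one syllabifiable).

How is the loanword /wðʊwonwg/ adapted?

wʊðʊwonowogo

The consonants /w/, /n/, /w/, /g/ cannot be parsed into a legal (C)V syllable (no codas are permitted; onsets are limited to one consonant).
Each unlicensed consonant becomes the onset of a new syllable: /w/ → /wʊ/, /n/ → /no/, /w/ → /wo/, /g/ → /go/.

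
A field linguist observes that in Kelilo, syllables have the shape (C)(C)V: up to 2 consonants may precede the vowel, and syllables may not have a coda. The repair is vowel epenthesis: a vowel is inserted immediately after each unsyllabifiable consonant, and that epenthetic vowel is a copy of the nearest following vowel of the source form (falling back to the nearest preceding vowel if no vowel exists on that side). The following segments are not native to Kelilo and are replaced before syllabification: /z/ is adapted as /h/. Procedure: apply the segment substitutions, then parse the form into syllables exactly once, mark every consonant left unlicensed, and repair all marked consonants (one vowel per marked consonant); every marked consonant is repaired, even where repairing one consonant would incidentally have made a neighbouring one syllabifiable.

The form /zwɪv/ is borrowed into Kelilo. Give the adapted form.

hwɪvɪ

Substitution: /z/ → /h/, giving /hwɪv/.
The consonants /v/ cannot be parsed into a legal (C)(C)V syllable (no codas are permitted; onsets may contain at most 2 consonants).
Inserting the epenthetic vowel yields /v/ → /vɪ/.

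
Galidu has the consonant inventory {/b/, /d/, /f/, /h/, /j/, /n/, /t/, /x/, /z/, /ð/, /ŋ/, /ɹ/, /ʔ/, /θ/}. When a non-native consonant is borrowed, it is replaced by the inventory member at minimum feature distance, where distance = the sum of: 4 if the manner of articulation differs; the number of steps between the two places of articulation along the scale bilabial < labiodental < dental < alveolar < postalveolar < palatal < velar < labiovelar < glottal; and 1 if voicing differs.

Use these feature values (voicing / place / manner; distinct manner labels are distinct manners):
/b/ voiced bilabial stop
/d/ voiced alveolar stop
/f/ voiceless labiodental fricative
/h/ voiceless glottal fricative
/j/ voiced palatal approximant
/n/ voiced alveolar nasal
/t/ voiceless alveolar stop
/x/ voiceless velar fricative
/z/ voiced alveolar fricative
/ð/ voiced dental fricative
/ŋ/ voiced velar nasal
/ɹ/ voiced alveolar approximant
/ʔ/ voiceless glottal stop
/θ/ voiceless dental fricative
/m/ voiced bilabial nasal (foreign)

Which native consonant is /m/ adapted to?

/n/ is closest: same manner (nasal), place distance 3 (bilabial→alveolar), same voicing; total 3. Next closest is /b/ at distance 4.

n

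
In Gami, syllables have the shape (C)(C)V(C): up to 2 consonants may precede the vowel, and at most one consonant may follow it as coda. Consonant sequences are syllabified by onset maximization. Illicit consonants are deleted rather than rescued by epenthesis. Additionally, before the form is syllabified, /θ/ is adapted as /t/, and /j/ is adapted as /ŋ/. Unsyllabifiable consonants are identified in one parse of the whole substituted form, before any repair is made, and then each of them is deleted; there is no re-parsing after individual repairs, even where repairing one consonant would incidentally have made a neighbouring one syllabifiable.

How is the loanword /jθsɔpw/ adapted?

Substitution: /j/ → /ŋ/, /θ/ → /t/, giving /ŋtsɔpw/.
The consonants /ŋ/, /w/ cannot be parsed into a legal (C)(C)V(C) syllable (at most one coda consonant is licensed; onsets may contain at most 2 consonants).
Deletion applies to /ŋ/, /w/.

tsɔp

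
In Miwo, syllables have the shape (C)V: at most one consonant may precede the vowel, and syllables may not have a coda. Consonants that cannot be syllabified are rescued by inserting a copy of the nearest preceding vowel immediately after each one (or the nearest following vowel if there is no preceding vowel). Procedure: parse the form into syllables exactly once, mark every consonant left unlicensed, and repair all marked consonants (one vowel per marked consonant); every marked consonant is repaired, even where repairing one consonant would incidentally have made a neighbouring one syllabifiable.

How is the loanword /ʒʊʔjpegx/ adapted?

ʒʊʔʊjʊpegexe

Under (C)V, the unsyllabifiable consonants are /ʔ/, /j/, /g/, /x/ (no codas are permitted; onsets are limited to one consonant).
Inserting the epenthetic vowel yields /ʔ/ → /ʔʊ/, /j/ → /jʊ/, /g/ → /ge/, /x/ → /xe/.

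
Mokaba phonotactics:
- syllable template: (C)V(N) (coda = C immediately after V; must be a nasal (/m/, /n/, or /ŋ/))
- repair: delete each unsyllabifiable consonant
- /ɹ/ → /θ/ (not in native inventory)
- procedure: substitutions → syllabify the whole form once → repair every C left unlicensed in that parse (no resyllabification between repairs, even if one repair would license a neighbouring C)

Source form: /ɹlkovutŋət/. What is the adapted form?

kovuŋə

Substitution: /ɹ/ → /θ/, giving /θlkovutŋət/.
The consonants /θ/, /l/, /t/, /t/ cannot be parsed into a legal (C)V(N) syllable (only a nasal (/m/, /n/, or /ŋ/) is licensed in coda position; onsets are limited to one consonant).
Deleting the stranded consonants removes /θ/, /l/, /t/, /t/.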